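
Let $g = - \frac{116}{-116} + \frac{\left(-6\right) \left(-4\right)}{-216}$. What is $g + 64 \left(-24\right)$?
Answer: $- \frac{13816}{9} \approx -1535.1$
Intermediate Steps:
$g = \frac{8}{9}$ ($g = \left(-116\right) \left(- \frac{1}{116}\right) + 24 \left(- \frac{1}{216}\right) = 1 - \frac{1}{9} = \frac{8}{9} \approx 0.88889$)
$g + 64 \left(-24\right) = \frac{8}{9} + 64 \left(-24\right) = \frac{8}{9} - 1536 = - \frac{13816}{9}$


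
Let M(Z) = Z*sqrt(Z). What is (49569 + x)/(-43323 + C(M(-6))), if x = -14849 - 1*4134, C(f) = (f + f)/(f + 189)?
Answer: -1763677367642/2498128993595 + 2569224*I*sqrt(6)/2498128993595 ≈ -0.706 + 2.5192e-6*I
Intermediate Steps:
M(Z) = Z**(3/2)
C(f) = 2*f/(189 + f) (C(f) = (2*f)/(189 + f) = 2*f/(189 + f))
x = -18983 (x = -14849 - 4134 = -18983)
(49569 + x)/(-43323 + C(M(-6))) = (49569 - 18983)/(-43323 + 2*(-6)**(3/2)/(189 + (-6)**(3/2))) = 30586/(-43323 + 2*(-6*I*sqrt(6))/(189 - 6*I*sqrt(6))) = 30586/(-43323 - 12*I*sqrt(6)/(189 - 6*I*sqrt(6)))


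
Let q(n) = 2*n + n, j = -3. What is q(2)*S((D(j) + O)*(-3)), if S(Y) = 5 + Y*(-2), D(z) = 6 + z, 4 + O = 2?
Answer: 66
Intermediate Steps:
O = -2 (O = -4 + 2 = -2)
S(Y) = 5 - 2*Y
q(n) = 3*n
q(2)*S((D(j) + O)*(-3)) = (3*2)*(5 - 2*((6 - 3) - 2)*(-3)) = 6*(5 - 2*(3 - 2)*(-3)) = 6*(5 - 2*(-3)) = 6*(5 + 6) = 6*11 = 66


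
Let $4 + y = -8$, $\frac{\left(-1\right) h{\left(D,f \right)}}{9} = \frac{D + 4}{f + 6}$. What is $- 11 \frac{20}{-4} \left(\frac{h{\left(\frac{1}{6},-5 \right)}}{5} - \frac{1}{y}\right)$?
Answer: $- \frac{4895}{12} \approx -407.92$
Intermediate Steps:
$h{\left(D,f \right)} = - \frac{9 \left(4 + D\right)}{6 + f}$ ($h{\left(D,f \right)} = - 9 \frac{D + 4}{f + 6} = - 9 \frac{4 + D}{6 + f} = - \frac{9 \left(4 + D\right)}{6 + f}$)
$y = -12$ ($y = -4 - 8 = -12$)
$- 11 \frac{20}{-4} \left(\frac{h{\left(\frac{1}{6},-5 \right)}}{5} - \frac{1}{y}\right) = - 11 \frac{20}{-4} \left(\frac{9 \frac{1}{6 - 5} \left(-4 - \frac{1}{6}\right)}{5} - \frac{1}{-12}\right) = - 11 \cdot 20 \left(- \frac{1}{4}\right) \left(\frac{9 \left(-4 - \frac{1}{6}\right)}{1} \cdot \frac{1}{5} - - \frac{1}{12}\right) = \left(-11\right) \left(-5\right) \left(9 \cdot 1 \left(-4 - \frac{1}{6}\right) \frac{1}{5} + \frac{1}{12}\right) = 55 \left(9 \cdot 1 \left(- \frac{25}{6}\right) \frac{1}{5} + \frac{1}{12}\right) = 55 \left(\left(- \frac{75}{2}\right) \frac{1}{5} + \frac{1}{12}\right) = 55 \left(- \frac{15}{2} + \frac{1}{12}\right) = 55 \left(- \frac{89}{12}\right) = - \frac{4895}{12}$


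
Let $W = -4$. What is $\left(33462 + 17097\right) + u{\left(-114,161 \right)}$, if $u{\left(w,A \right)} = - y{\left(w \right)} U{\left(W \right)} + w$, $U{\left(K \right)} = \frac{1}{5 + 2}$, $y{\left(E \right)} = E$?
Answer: $\frac{353229}{7} \approx 50461.0$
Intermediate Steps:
$U{\left(K \right)} = \frac{1}{7}$
$u{\left(w,A \right)} = \frac{6 w}{7}$ ($u{\left(w,A \right)} = - w \frac{1}{7} + w = - \frac{w}{7} + w = \frac{6 w}{7}$)
$\left(33462 + 17097\right) + u{\left(-114,161 \right)} = \left(33462 + 17097\right) + \frac{6}{7} \left(-114\right) = 50559 - \frac{684}{7} = \frac{353229}{7}$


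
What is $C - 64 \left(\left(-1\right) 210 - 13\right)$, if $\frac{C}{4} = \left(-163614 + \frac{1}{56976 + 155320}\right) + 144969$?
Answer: $- \frac{3200786791}{53074} \approx -60308.0$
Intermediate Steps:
$C = - \frac{3958258919}{53074}$ ($C = 4 \left(\left(-163614 + \frac{1}{56976 + 155320}\right) + 144969\right) = 4 \left(\left(-163614 + \frac{1}{212296}\right) + 144969\right) = 4 \left(- \frac{34734597743}{212296} + 144969\right) = 4 \left(- \frac{3958258919}{212296}\right) = - \frac{3958258919}{53074} \approx -74580.0$)
$C - 64 \left(\left(-1\right) 210 - 13\right) = - \frac{3958258919}{53074} - 64 \left(\left(-1\right) 210 - 13\right) = - \frac{3958258919}{53074} - 64 \left(-210 - 13\right) = - \frac{3958258919}{53074} - 64 \left(-223\right) = - \frac{3958258919}{53074} - -14272 = - \frac{3958258919}{53074} + 14272 = - \frac{3200786791}{53074}$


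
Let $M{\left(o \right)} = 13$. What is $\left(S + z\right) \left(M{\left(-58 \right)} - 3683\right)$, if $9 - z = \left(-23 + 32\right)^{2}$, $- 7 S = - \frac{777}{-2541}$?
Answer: $\frac{223947070}{847} \approx 2.644 \cdot 10^{5}$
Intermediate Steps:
$S = - \frac{37}{847}$ ($S = - \frac{\left(-777\right) \frac{1}{-2541}}{7} = - \frac{\left(-777\right) \left(- \frac{1}{2541}\right)}{7} = \left(- \frac{1}{7}\right) \frac{37}{121} = - \frac{37}{847} \approx -0.043684$)
$z = -72$ ($z = 9 - \left(-23 + 32\right)^{2} = 9 - 9^{2} = 9 - 81 = -72$)
$\left(S + z\right) \left(M{\left(-58 \right)} - 3683\right) = \left(- \frac{37}{847} - 72\right) \left(13 - 3683\right) = \left(- \frac{61021}{847}\right) \left(-3670\right) = \frac{223947070}{847}$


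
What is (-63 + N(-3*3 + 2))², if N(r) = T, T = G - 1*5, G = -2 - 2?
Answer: 5184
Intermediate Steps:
G = -4
T = -9 (T = -4 - 1*5 = -4 - 5 = -9)
N(r) = -9
(-63 + N(-3*3 + 2))² = (-63 - 9)² = (-72)² = 5184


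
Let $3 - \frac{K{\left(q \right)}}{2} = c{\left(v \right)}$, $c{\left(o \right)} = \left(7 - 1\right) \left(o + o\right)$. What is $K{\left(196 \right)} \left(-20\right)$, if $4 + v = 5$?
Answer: $360$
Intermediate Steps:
$v = 1$ ($v = -4 + 5 = 1$)
$c{\left(o \right)} = 12 o$ ($c{\left(o \right)} = 6 \cdot 2 o = 12 o$)
$K{\left(q \right)} = -18$ ($K{\left(q \right)} = 6 - 2 \cdot 12 \cdot 1 = 6 - 24 = -18$)
$K{\left(196 \right)} \left(-20\right) = \left(-18\right) \left(-20\right) = 360$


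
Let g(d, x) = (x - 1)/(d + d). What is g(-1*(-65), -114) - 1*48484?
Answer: -1260607/26 ≈ -48485.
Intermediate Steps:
g(d, x) = (-1 + x)/(2*d) (g(d, x) = (-1 + x)/((2*d)) = (-1 + x)*(1/(2*d)) = (-1 + x)/(2*d))
g(-1*(-65), -114) - 1*48484 = (-1 - 114)/(2*((-1*(-65)))) - 1*48484 = (½)*(-115)/65 - 48484 = (½)*(1/65)*(-115) - 48484 = -23/26 - 48484 = -1260607/26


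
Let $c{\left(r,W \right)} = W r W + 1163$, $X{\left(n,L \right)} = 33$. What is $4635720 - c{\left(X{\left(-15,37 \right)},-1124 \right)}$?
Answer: $-37056851$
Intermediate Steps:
$c{\left(r,W \right)} = 1163 + r W^{2}$ ($c{\left(r,W \right)} = r W^{2} + 1163 = 1163 + r W^{2}$)
$4635720 - c{\left(X{\left(-15,37 \right)},-1124 \right)} = 4635720 - \left(1163 + 33 \left(-1124\right)^{2}\right) = 4635720 - \left(1163 + 33 \cdot 1263376\right) = 4635720 - \left(1163 + 41691408\right) = 4635720 - 41692571 = -37056851$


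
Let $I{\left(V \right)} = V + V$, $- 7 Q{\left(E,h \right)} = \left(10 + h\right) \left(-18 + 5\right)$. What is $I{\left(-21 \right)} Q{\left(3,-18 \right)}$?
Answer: $624$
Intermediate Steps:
$Q{\left(E,h \right)} = \frac{130}{7} + \frac{13 h}{7}$ ($Q{\left(E,h \right)} = - \frac{\left(10 + h\right) \left(-18 + 5\right)}{7} = - \frac{\left(10 + h\right) \left(-13\right)}{7} = - \frac{-130 - 13 h}{7} = \frac{130}{7} + \frac{13 h}{7}$)
$I{\left(V \right)} = 2 V$
$I{\left(-21 \right)} Q{\left(3,-18 \right)} = 2 \left(-21\right) \left(\frac{130}{7} + \frac{13}{7} \left(-18\right)\right) = - 42 \left(\frac{130}{7} - \frac{234}{7}\right) = \left(-42\right) \left(- \frac{104}{7}\right) = 624$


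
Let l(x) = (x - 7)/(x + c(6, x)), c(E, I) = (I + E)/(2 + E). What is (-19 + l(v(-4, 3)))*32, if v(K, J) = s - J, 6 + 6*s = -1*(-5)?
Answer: -66464/135 ≈ -492.33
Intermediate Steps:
s = -1/6 (s = -1 + (-1*(-5))/6 = -1 + (1/6)*5 = -1 + 5/6 = -1/6 ≈ -0.16667)
v(K, J) = -1/6 - J
c(E, I) = (E + I)/(2 + E)
l(x) = (-7 + x)/(3/4 + 9*x/8) (l(x) = (x - 7)/(x + (6 + x)/(2 + 6)) = (-7 + x)/(x + (6 + x)/8) = (-7 + x)/(x + (3/4 + x/8)) = (-7 + x)/(3/4 + 9*x/8))
(-19 + l(v(-4, 3)))*32 = (-19 + 8*(-7 + (-1/6 - 1*3))/(3*(2 + 3*(-1/6 - 1*3))))*32 = (-19 + 8*(-7 + (-1/6 - 3))/(3*(2 + 3*(-1/6 - 3))))*32 = (-19 + 8*(-7 - 19/6)/(3*(2 + 3*(-19/6))))*32 = (-19 + (8/3)*(-61/6)/(2 - 19/2))*32 = (-19 + (8/3)*(-61/6)/(-15/2))*32 = (-19 + (8/3)*(-2/15)*(-61/6))*32 = (-19 + 488/135)*32 = -2077/135*32 = -66464/135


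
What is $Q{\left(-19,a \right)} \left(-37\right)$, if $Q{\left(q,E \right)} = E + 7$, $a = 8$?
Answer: $-555$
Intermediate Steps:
$Q{\left(q,E \right)} = 7 + E$
$Q{\left(-19,a \right)} \left(-37\right) = \left(7 + 8\right) \left(-37\right) = 15 \left(-37\right) = -555$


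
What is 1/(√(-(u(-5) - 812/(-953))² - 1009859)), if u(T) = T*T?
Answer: -953*I*√9177700143/91777001430 ≈ -0.00099478*I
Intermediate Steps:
u(T) = T²
1/(√(-(u(-5) - 812/(-953))² - 1009859)) = 1/(√(-((-5)² - 812/(-953))² - 1009859)) = 1/(√(-(25 - 812*(-1/953))² - 1009859)) = 1/(√(-(25 + 812/953)² - 1009859)) = 1/(√(-(24637/953)² - 1009859)) = 1/(√(-1*606981769/908209 - 1009859)) = 1/(√(-606981769/908209 - 1009859)) = 1/(√(-917770014300/908209)) = 1/(10*I*√9177700143/953) = -953*I*√9177700143/91777001430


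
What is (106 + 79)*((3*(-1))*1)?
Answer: -555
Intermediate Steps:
(106 + 79)*((3*(-1))*1) = 185*(-3*1) = 185*(-3) = -555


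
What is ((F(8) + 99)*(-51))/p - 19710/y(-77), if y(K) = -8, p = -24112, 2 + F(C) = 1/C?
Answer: 475287147/192896 ≈ 2464.0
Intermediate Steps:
F(C) = -2 + 1/C
((F(8) + 99)*(-51))/p - 19710/y(-77) = (((-2 + 1/8) + 99)*(-51))/(-24112) - 19710/(-8) = (((-2 + ⅛) + 99)*(-51))*(-1/24112) - 19710*(-⅛) = ((-15/8 + 99)*(-51))*(-1/24112) + 9855/4 = ((777/8)*(-51))*(-1/24112) + 9855/4 = -39627/8*(-1/24112) + 9855/4 = 39627/192896 + 9855/4 = 475287147/192896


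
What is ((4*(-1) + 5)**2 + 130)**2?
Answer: 17161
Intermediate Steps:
((4*(-1) + 5)**2 + 130)**2 = ((-4 + 5)**2 + 130)**2 = (1**2 + 130)**2 = (1 + 130)**2 = 131**2 = 17161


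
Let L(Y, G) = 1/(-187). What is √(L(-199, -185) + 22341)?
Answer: √781242242/187 ≈ 149.47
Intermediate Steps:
L(Y, G) = -1/187
√(L(-199, -185) + 22341) = √(-1/187 + 22341) = √(4177766/187) = √781242242/187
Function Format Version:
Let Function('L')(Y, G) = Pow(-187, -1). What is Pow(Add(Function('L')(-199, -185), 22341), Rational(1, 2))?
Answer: Mul(Rational(1, 187), Pow(781242242, Rational(1, 2))) ≈ 149.47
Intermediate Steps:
Function('L')(Y, G) = Rational(-1, 187)
Pow(Add(Function('L')(-199, -185), 22341), Rational(1, 2)) = Pow(Add(Rational(-1, 187), 22341), Rational(1, 2)) = Pow(Rational(4177766, 187), Rational(1, 2)) = Mul(Rational(1, 187), Pow(781242242, Rational(1, 2)))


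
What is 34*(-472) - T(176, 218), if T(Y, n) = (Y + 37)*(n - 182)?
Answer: -23716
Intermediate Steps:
T(Y, n) = (-182 + n)*(37 + Y) (T(Y, n) = (37 + Y)*(-182 + n) = (-182 + n)*(37 + Y))
34*(-472) - T(176, 218) = 34*(-472) - (-6734 - 182*176 + 37*218 + 176*218) = -16048 - (-6734 - 32032 + 8066 + 38368) = -16048 - 1*7668 = -16048 - 7668 = -23716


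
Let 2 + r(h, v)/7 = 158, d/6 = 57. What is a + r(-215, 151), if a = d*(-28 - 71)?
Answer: -32766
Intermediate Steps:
d = 342 (d = 6*57 = 342)
r(h, v) = 1092 (r(h, v) = -14 + 7*158 = -14 + 1106 = 1092)
a = -33858 (a = 342*(-28 - 71) = 342*(-99) = -33858)
a + r(-215, 151) = -33858 + 1092 = -32766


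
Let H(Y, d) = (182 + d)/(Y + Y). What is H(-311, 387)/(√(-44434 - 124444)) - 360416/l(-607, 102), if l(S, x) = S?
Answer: 360416/607 + 569*I*√168878/105042116 ≈ 593.77 + 0.0022261*I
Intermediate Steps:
H(Y, d) = (182 + d)/(2*Y) (H(Y, d) = (182 + d)/((2*Y)) = (182 + d)*(1/(2*Y)) = (182 + d)/(2*Y))
H(-311, 387)/(√(-44434 - 124444)) - 360416/l(-607, 102) = ((½)*(182 + 387)/(-311))/(√(-44434 - 124444)) - 360416/(-607) = ((½)*(-1/311)*569)/(√(-168878)) - 360416*(-1/607) = -569*(-I*√168878/168878)/622 + 360416/607 = -(-569)*I*√168878/105042116 + 360416/607 = 569*I*√168878/105042116 + 360416/607 = 360416/607 + 569*I*√168878/105042116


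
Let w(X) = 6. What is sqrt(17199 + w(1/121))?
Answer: sqrt(17205) ≈ 131.17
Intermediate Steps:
sqrt(17199 + w(1/121)) = sqrt(17199 + 6) = sqrt(17205)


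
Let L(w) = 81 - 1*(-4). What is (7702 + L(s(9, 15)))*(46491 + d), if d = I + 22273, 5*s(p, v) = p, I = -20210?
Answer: 378089998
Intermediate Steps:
s(p, v) = p/5
L(w) = 85 (L(w) = 81 + 4 = 85)
d = 2063 (d = -20210 + 22273 = 2063)
(7702 + L(s(9, 15)))*(46491 + d) = (7702 + 85)*(46491 + 2063) = 7787*48554 = 378089998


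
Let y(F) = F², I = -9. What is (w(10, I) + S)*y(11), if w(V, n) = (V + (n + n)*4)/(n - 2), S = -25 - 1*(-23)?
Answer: 440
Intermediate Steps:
S = -2 (S = -25 + 23 = -2)
w(V, n) = (V + 8*n)/(-2 + n) (w(V, n) = (V + (2*n)*4)/(-2 + n) = (V + 8*n)/(-2 + n))
(w(10, I) + S)*y(11) = ((10 + 8*(-9))/(-2 - 9) - 2)*11² = ((10 - 72)/(-11) - 2)*121 = (-1/11*(-62) - 2)*121 = (62/11 - 2)*121 = (40/11)*121 = 440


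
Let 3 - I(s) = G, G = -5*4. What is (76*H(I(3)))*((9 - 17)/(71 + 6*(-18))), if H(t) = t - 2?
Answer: 12768/37 ≈ 345.08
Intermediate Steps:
G = -20
I(s) = 23 (I(s) = 3 - 1*(-20) = 3 + 20 = 23)
H(t) = -2 + t
(76*H(I(3)))*((9 - 17)/(71 + 6*(-18))) = (76*(-2 + 23))*((9 - 17)/(71 + 6*(-18))) = (76*21)*(-8/(71 - 108)) = 1596*(-8/(-37)) = 1596*(-8*(-1/37)) = 1596*(8/37) = 12768/37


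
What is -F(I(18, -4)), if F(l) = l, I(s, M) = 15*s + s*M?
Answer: -198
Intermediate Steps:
I(s, M) = 15*s + M*s
-F(I(18, -4)) = -18*(15 - 4) = -18*11 = -1*198 = -198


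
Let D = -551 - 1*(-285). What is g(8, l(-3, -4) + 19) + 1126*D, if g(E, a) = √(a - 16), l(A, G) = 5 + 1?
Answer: -299513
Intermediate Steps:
l(A, G) = 6
D = -266 (D = -551 + 285 = -266)
g(E, a) = √(-16 + a)
g(8, l(-3, -4) + 19) + 1126*D = √(-16 + (6 + 19)) + 1126*(-266) = √(-16 + 25) - 299516 = √9 - 299516 = 3 - 299516 = -299513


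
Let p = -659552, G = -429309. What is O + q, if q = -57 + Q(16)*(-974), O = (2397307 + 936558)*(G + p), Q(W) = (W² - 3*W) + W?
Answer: -3630115795998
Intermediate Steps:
Q(W) = W² - 2*W
O = -3630115577765 (O = (2397307 + 936558)*(-429309 - 659552) = 3333865*(-1088861) = -3630115577765)
q = -218233 (q = -57 + (16*(-2 + 16))*(-974) = -57 + (16*14)*(-974) = -57 + 224*(-974) = -57 - 218176 = -218233)
O + q = -3630115577765 - 218233 = -3630115795998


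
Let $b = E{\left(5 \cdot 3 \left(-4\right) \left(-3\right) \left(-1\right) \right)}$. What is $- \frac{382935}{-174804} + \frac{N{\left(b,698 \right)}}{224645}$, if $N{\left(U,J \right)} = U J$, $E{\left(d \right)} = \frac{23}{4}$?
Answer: $\frac{4129809949}{1869944980} \approx 2.2085$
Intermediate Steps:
$E{\left(d \right)} = \frac{23}{4}$ ($E{\left(d \right)} = 23 \cdot \frac{1}{4} = \frac{23}{4}$)
$b = \frac{23}{4} \approx 5.75$
$N{\left(U,J \right)} = J U$
$- \frac{382935}{-174804} + \frac{N{\left(b,698 \right)}}{224645} = - \frac{382935}{-174804} + \frac{698 \cdot \frac{23}{4}}{224645} = \left(-382935\right) \left(- \frac{1}{174804}\right) + \frac{8027}{2} \cdot \frac{1}{224645} = \frac{18235}{8324} + \frac{8027}{449290} = \frac{4129809949}{1869944980}$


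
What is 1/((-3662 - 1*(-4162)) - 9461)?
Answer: -1/8961 ≈ -0.00011159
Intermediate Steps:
1/((-3662 - 1*(-4162)) - 9461) = 1/((-3662 + 4162) - 9461) = 1/(500 - 9461) = 1/(-8961) = -1/8961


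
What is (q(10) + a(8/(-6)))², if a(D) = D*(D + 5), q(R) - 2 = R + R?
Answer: 23716/81 ≈ 292.79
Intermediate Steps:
q(R) = 2 + 2*R (q(R) = 2 + (R + R) = 2 + 2*R)
a(D) = D*(5 + D)
(q(10) + a(8/(-6)))² = ((2 + 2*10) + (8/(-6))*(5 + 8/(-6)))² = ((2 + 20) + (8*(-⅙))*(5 + 8*(-⅙)))² = (22 - 4*(5 - 4/3)/3)² = (22 - 4/3*11/3)² = (22 - 44/9)² = (154/9)² = 23716/81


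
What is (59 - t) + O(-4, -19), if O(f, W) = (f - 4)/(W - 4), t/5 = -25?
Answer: 4240/23 ≈ 184.35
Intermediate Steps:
t = -125 (t = 5*(-25) = -125)
O(f, W) = (-4 + f)/(-4 + W)
(59 - t) + O(-4, -19) = (59 - 1*(-125)) + (-4 - 4)/(-4 - 19) = (59 + 125) - 8/(-23) = 184 - 1/23*(-8) = 184 + 8/23 = 4240/23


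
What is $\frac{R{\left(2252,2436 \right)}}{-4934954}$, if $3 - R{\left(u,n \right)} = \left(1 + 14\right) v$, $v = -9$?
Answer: $- \frac{69}{2467477} \approx -2.7964 \cdot 10^{-5}$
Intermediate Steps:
$R{\left(u,n \right)} = 138$ ($R{\left(u,n \right)} = 3 - \left(1 + 14\right) \left(-9\right) = 3 - 15 \left(-9\right) = 3 - -135 = 3 + 135 = 138$)
$\frac{R{\left(2252,2436 \right)}}{-4934954} = \frac{138}{-4934954} = 138 \left(- \frac{1}{4934954}\right) = - \frac{69}{2467477}$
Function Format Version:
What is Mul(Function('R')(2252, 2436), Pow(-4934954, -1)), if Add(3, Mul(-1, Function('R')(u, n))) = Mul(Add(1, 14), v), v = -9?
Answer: Rational(-69, 2467477) ≈ -2.7964e-5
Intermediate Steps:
Function('R')(u, n) = 138 (Function('R')(u, n) = Add(3, Mul(-1, Mul(Add(1, 14), -9))) = Add(3, Mul(-1, Mul(15, -9))) = Add(3, Mul(-1, -135)) = Add(3, 135) = 138)
Mul(Function('R')(2252, 2436), Pow(-4934954, -1)) = Mul(138, Pow(-4934954, -1)) = Mul(138, Rational(-1, 4934954)) = Rational(-69, 2467477)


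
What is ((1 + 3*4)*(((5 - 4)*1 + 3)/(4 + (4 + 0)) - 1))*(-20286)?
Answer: 131859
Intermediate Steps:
((1 + 3*4)*(((5 - 4)*1 + 3)/(4 + (4 + 0)) - 1))*(-20286) = ((1 + 12)*((1*1 + 3)/(4 + 4) - 1))*(-20286) = (13*((1 + 3)/8 - 1))*(-20286) = (13*(4*(⅛) - 1))*(-20286) = (13*(½ - 1))*(-20286) = (13*(-½))*(-20286) = -13/2*(-20286) = 131859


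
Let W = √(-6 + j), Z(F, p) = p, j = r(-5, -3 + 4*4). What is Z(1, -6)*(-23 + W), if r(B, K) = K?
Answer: 138 - 6*√7 ≈ 122.13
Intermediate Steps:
j = 13 (j = -3 + 4*4 = -3 + 16 = 13)
W = √7 (W = √(-6 + 13) = √7 ≈ 2.6458)
Z(1, -6)*(-23 + W) = -6*(-23 + √7) = 138 - 6*√7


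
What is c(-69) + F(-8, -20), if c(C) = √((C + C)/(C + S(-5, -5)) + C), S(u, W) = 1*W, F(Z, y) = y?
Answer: -20 + 6*I*√2553/37 ≈ -20.0 + 8.1936*I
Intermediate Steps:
S(u, W) = W
c(C) = √(C + 2*C/(-5 + C)) (c(C) = √((C + C)/(C - 5) + C) = √((2*C)/(-5 + C) + C) = √(2*C/(-5 + C) + C) = √(C + 2*C/(-5 + C)))
c(-69) + F(-8, -20) = √(-69*(-3 - 69)/(-5 - 69)) - 20 = √(-69*(-72)/(-74)) - 20 = √(-69*(-1/74)*(-72)) - 20 = √(-2484/37) - 20 = 6*I*√2553/37 - 20 = -20 + 6*I*√2553/37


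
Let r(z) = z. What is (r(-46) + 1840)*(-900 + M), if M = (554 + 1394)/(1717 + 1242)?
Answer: -4774106688/2959 ≈ -1.6134e+6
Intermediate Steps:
M = 1948/2959 ≈ 0.65833
(r(-46) + 1840)*(-900 + M) = (-46 + 1840)*(-900 + 1948/2959) = 1794*(-2661152/2959) = -4774106688/2959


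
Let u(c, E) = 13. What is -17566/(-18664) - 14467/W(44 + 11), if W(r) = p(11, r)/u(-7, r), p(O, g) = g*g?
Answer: -1728509997/28229300 ≈ -61.231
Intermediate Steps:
p(O, g) = g**2
W(r) = r**2/13
-17566/(-18664) - 14467/W(44 + 11) = -17566/(-18664) - 14467*13/(44 + 11)**2 = -17566*(-1/18664) - 14467/((1/13)*55**2) = 8783/9332 - 14467/((1/13)*3025) = 8783/9332 - 14467/3025/13 = 8783/9332 - 14467*13/3025 = 8783/9332 - 188071/3025 = -1728509997/28229300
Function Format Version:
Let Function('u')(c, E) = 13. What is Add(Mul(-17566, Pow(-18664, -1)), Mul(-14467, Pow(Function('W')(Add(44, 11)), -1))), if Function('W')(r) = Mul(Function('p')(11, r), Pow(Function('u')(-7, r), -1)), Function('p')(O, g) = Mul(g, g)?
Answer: Rational(-1728509997, 28229300) ≈ -61.231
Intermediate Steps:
Function('p')(O, g) = Pow(g, 2)
Function('W')(r) = Mul(Rational(1, 13), Pow(r, 2)) (Function('W')(r) = Mul(Pow(r, 2), Pow(13, -1)) = Mul(Pow(r, 2), Rational(1, 13)) = Mul(Rational(1, 13), Pow(r, 2)))
Add(Mul(-17566, Pow(-18664, -1)), Mul(-14467, Pow(Function('W')(Add(44, 11)), -1))) = Add(Mul(-17566, Pow(-18664, -1)), Mul(-14467, Pow(Mul(Rational(1, 13), Pow(Add(44, 11), 2)), -1))) = Add(Mul(-17566, Rational(-1, 18664)), Mul(-14467, Pow(Mul(Rational(1, 13), Pow(55, 2)), -1))) = Add(Rational(8783, 9332), Mul(-14467, Pow(Mul(Rational(1, 13), 3025), -1))) = Add(Rational(8783, 9332), Mul(-14467, Pow(Rational(3025, 13), -1))) = Add(Rational(8783, 9332), Mul(-14467, Rational(13, 3025))) = Add(Rational(8783, 9332), Rational(-188071, 3025)) = Rational(-1728509997, 28229300)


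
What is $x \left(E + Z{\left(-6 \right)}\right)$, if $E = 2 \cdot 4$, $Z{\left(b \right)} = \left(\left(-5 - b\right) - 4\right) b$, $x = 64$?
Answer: $1664$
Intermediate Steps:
$Z{\left(b \right)} = b \left(-9 - b\right)$ ($Z{\left(b \right)} = \left(-9 - b\right) b = b \left(-9 - b\right)$)
$E = 8$
$x \left(E + Z{\left(-6 \right)}\right) = 64 \left(8 - - 6 \left(9 - 6\right)\right) = 64 \left(8 - \left(-6\right) 3\right) = 64 \left(8 + 18\right) = 64 \cdot 26 = 1664$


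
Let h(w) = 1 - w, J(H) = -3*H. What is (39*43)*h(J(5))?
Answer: 26832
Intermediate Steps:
(39*43)*h(J(5)) = (39*43)*(1 - (-3)*5) = 1677*(1 - 1*(-15)) = 1677*(1 + 15) = 1677*16 = 26832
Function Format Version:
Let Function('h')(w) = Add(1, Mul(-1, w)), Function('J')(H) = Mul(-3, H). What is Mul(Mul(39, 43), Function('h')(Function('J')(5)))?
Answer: 26832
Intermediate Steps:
Mul(Mul(39, 43), Function('h')(Function('J')(5))) = Mul(Mul(39, 43), Add(1, Mul(-1, Mul(-3, 5)))) = Mul(1677, Add(1, Mul(-1, -15))) = Mul(1677, Add(1, 15)) = Mul(1677, 16) = 26832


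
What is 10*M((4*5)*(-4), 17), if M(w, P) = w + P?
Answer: -630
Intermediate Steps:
M(w, P) = P + w
10*M((4*5)*(-4), 17) = 10*(17 + (4*5)*(-4)) = 10*(17 + 20*(-4)) = 10*(17 - 80) = 10*(-63) = -630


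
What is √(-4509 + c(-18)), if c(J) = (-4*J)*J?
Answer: 3*I*√645 ≈ 76.191*I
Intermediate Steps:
c(J) = -4*J²
√(-4509 + c(-18)) = √(-4509 - 4*(-18)²) = √(-4509 - 4*324) = √(-4509 - 1296) = √(-5805) = 3*I*√645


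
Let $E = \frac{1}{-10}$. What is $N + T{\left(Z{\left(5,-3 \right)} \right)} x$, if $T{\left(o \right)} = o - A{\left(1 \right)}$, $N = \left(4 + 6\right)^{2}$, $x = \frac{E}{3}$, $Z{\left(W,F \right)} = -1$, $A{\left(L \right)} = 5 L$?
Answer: $\frac{501}{5} \approx 100.2$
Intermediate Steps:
$E = - \frac{1}{10} \approx -0.1$
$x = - \frac{1}{30}$ ($x = - \frac{1}{10 \cdot 3} = \left(- \frac{1}{10}\right) \frac{1}{3} = - \frac{1}{30} \approx -0.033333$)
$N = 100$ ($N = 10^{2} = 100$)
$T{\left(o \right)} = -5 + o$ ($T{\left(o \right)} = o - 5 \cdot 1 = o - 5 = -5 + o$)
$N + T{\left(Z{\left(5,-3 \right)} \right)} x = 100 + \left(-5 - 1\right) \left(- \frac{1}{30}\right) = 100 - - \frac{1}{5} = 100 + \frac{1}{5} = \frac{501}{5}$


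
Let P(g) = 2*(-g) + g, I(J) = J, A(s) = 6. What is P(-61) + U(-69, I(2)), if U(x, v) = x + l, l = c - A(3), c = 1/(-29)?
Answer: -407/29 ≈ -14.034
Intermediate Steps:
c = -1/29 ≈ -0.034483
P(g) = -g (P(g) = -2*g + g = -g)
l = -175/29 (l = -1/29 - 1*6 = -1/29 - 6 = -175/29 ≈ -6.0345)
U(x, v) = -175/29 + x (U(x, v) = x - 175/29 = -175/29 + x)
P(-61) + U(-69, I(2)) = -1*(-61) + (-175/29 - 69) = 61 - 2176/29 = -407/29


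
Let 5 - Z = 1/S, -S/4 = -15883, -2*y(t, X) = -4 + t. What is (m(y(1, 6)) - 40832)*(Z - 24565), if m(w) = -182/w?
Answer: 15975341654505/15883 ≈ 1.0058e+9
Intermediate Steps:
y(t, X) = 2 - t/2 (y(t, X) = -(-4 + t)/2 = 2 - t/2)
S = 63532 (S = -4*(-15883) = 63532)
Z = 317659/63532 (Z = 5 - 1/63532 = 317659/63532 ≈ 5.0000)
(m(y(1, 6)) - 40832)*(Z - 24565) = (-182/(2 - ½*1) - 40832)*(317659/63532 - 24565) = (-182/(2 - ½) - 40832)*(-1560345921/63532) = (-182/3/2 - 40832)*(-1560345921/63532) = (-182*⅔ - 40832)*(-1560345921/63532) = (-364/3 - 40832)*(-1560345921/63532) = -122860/3*(-1560345921/63532) = 15975341654505/15883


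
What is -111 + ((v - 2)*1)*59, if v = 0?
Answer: -229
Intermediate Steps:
-111 + ((v - 2)*1)*59 = -111 + ((0 - 2)*1)*59 = -111 - 2*1*59 = -111 - 2*59 = -111 - 118 = -229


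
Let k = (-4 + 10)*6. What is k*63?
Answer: 2268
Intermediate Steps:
k = 36 (k = 6*6 = 36)
k*63 = 36*63 = 2268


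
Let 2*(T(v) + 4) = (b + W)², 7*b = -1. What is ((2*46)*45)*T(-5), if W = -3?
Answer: 190440/49 ≈ 3886.5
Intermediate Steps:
b = -⅐ (b = (⅐)*(-1) = -⅐ ≈ -0.14286)
T(v) = 46/49 (T(v) = -4 + (-⅐ - 3)²/2 = -4 + (-22/7)²/2 = -4 + (½)*(484/49) = -4 + 242/49 = 46/49)
((2*46)*45)*T(-5) = ((2*46)*45)*(46/49) = (92*45)*(46/49) = 4140*(46/49) = 190440/49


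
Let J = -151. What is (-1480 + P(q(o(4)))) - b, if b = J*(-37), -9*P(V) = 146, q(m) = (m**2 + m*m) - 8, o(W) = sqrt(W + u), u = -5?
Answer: -63749/9 ≈ -7083.2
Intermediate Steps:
o(W) = sqrt(-5 + W) (o(W) = sqrt(W - 5) = sqrt(-5 + W))
q(m) = -8 + 2*m**2 (q(m) = (m**2 + m**2) - 8 = 2*m**2 - 8 = -8 + 2*m**2)
P(V) = -146/9 (P(V) = -1/9*146 = -146/9)
b = 5587 (b = -151*(-37) = 5587)
(-1480 + P(q(o(4)))) - b = (-1480 - 146/9) - 1*5587 = -13466/9 - 5587 = -63749/9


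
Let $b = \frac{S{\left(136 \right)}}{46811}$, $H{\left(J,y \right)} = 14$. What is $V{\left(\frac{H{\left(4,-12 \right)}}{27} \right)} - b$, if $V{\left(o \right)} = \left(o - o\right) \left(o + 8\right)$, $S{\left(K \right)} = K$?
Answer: $- \frac{136}{46811} \approx -0.0029053$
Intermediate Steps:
$V{\left(o \right)} = 0$ ($V{\left(o \right)} = 0 \left(8 + o\right) = 0$)
$b = \frac{136}{46811} \approx 0.0029053$
$V{\left(\frac{H{\left(4,-12 \right)}}{27} \right)} - b = 0 - \frac{136}{46811} = - \frac{136}{46811}$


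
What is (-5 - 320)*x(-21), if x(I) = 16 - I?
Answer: -12025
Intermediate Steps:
(-5 - 320)*x(-21) = (-5 - 320)*(16 - 1*(-21)) = -325*(16 + 21) = -325*37 = -12025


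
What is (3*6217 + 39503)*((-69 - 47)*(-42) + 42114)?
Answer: 2732423844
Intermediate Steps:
(3*6217 + 39503)*((-69 - 47)*(-42) + 42114) = (18651 + 39503)*(-116*(-42) + 42114) = 58154*(4872 + 42114) = 58154*46986 = 2732423844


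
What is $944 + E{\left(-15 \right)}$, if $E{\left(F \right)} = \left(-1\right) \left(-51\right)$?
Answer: $995$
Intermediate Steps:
$E{\left(F \right)} = 51$
$944 + E{\left(-15 \right)} = 944 + 51 = 995$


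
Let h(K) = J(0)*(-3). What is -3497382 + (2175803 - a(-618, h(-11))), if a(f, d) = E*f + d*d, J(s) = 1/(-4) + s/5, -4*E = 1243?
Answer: -24217969/16 ≈ -1.5136e+6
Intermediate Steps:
E = -1243/4 (E = -¼*1243 = -1243/4 ≈ -310.75)
J(s) = -¼ + s/5 (J(s) = 1*(-¼) + s*(⅕) = -¼ + s/5)
h(K) = ¾ (h(K) = (-¼ + (⅕)*0)*(-3) = (-¼ + 0)*(-3) = -¼*(-3) = ¾)
a(f, d) = d² - 1243*f/4 (a(f, d) = -1243*f/4 + d*d = -1243*f/4 + d² = d² - 1243*f/4)
-3497382 + (2175803 - a(-618, h(-11))) = -3497382 + (2175803 - ((¾)² - 1243/4*(-618))) = -3497382 + (2175803 - (9/16 + 384087/2)) = -3497382 + (2175803 - 1*3072705/16) = -3497382 + (2175803 - 3072705/16) = -3497382 + 31740143/16 = -24217969/16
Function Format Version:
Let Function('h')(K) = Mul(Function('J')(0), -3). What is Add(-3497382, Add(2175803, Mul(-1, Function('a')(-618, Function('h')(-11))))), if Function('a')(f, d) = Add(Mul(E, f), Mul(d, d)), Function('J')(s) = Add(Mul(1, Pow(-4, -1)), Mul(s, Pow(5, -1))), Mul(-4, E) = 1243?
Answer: Rational(-24217969, 16) ≈ -1.5136e+6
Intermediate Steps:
E = Rational(-1243, 4) (E = Mul(Rational(-1, 4), 1243) = Rational(-1243, 4) ≈ -310.75)
Function('J')(s) = Add(Rational(-1, 4), Mul(Rational(1, 5), s)) (Function('J')(s) = Add(Mul(1, Rational(-1, 4)), Mul(s, Rational(1, 5))) = Add(Rational(-1, 4), Mul(Rational(1, 5), s)))
Function('h')(K) = Rational(3, 4) (Function('h')(K) = Mul(Add(Rational(-1, 4), Mul(Rational(1, 5), 0)), -3) = Mul(Add(Rational(-1, 4), 0), -3) = Mul(Rational(-1, 4), -3) = Rational(3, 4))
Function('a')(f, d) = Add(Pow(d, 2), Mul(Rational(-1243, 4), f)) (Function('a')(f, d) = Add(Mul(Rational(-1243, 4), f), Mul(d, d)) = Add(Mul(Rational(-1243, 4), f), Pow(d, 2)) = Add(Pow(d, 2), Mul(Rational(-1243, 4), f)))
Add(-3497382, Add(2175803, Mul(-1, Function('a')(-618, Function('h')(-11))))) = Add(-3497382, Add(2175803, Mul(-1, Add(Pow(Rational(3, 4), 2), Mul(Rational(-1243, 4), -618))))) = Add(-3497382, Add(2175803, Mul(-1, Add(Rational(9, 16), Rational(384087, 2))))) = Add(-3497382, Add(2175803, Mul(-1, Rational(3072705, 16)))) = Add(-3497382, Add(2175803, Rational(-3072705, 16))) = Add(-3497382, Rational(31740143, 16)) = Rational(-24217969, 16)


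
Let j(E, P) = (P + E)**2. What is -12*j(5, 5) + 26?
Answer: -1174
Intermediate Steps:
j(E, P) = (E + P)**2
-12*j(5, 5) + 26 = -12*(5 + 5)**2 + 26 = -12*10**2 + 26 = -12*100 + 26 = -1200 + 26 = -1174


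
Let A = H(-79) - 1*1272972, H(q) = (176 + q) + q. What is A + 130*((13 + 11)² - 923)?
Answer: -1318064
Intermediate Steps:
H(q) = 176 + 2*q
A = -1272954 (A = (176 + 2*(-79)) - 1*1272972 = (176 - 158) - 1272972 = 18 - 1272972 = -1272954)
A + 130*((13 + 11)² - 923) = -1272954 + 130*((13 + 11)² - 923) = -1272954 + 130*(24² - 923) = -1272954 + 130*(576 - 923) = -1272954 + 130*(-347) = -1272954 - 45110 = -1318064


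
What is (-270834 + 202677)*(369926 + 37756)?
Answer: -27786382074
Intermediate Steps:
(-270834 + 202677)*(369926 + 37756) = -68157*407682 = -27786382074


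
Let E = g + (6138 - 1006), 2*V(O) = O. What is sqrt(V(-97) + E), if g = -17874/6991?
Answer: sqrt(993305734518)/13982 ≈ 71.281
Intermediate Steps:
V(O) = O/2
g = -17874/6991 (g = -17874*1/6991 = -17874/6991 ≈ -2.5567)
E = 35859938/6991 (E = -17874/6991 + (6138 - 1006) = -17874/6991 + 5132 = 35859938/6991 ≈ 5129.4)
sqrt(V(-97) + E) = sqrt((1/2)*(-97) + 35859938/6991) = sqrt(-97/2 + 35859938/6991) = sqrt(71041749/13982) = sqrt(993305734518)/13982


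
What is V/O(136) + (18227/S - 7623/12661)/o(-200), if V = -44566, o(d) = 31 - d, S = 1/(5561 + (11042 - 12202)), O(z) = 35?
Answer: 13938067774/40285 ≈ 3.4599e+5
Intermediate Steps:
S = 1/4401 (S = 1/(5561 - 1160) = 1/4401 ≈ 0.00022722)
V/O(136) + (18227/S - 7623/12661)/o(-200) = -44566/35 + (18227/(1/4401) - 7623/12661)/(31 - 1*(-200)) = -44566*1/35 + (18227*4401 - 7623*1/12661)/(31 + 200) = -44566/35 + (80217027 - 693/1151)/231 = -44566/35 + (92329797384/1151)*(1/231) = -44566/35 + 2797872648/8057 = 13938067774/40285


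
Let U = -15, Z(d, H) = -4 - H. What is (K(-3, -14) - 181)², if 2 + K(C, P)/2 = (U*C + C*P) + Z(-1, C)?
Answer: 169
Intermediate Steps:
K(C, P) = -12 - 32*C + 2*C*P (K(C, P) = -4 + 2*((-15*C + C*P) + (-4 - C)) = -4 + 2*(-4 - 16*C + C*P) = -4 + (-8 - 32*C + 2*C*P) = -12 - 32*C + 2*C*P)
(K(-3, -14) - 181)² = ((-12 - 32*(-3) + 2*(-3)*(-14)) - 181)² = ((-12 + 96 + 84) - 181)² = (168 - 181)² = (-13)² = 169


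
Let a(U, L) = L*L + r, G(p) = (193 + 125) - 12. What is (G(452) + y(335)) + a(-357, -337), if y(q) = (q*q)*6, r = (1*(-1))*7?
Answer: 787218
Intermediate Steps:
r = -7 (r = -1*7 = -7)
G(p) = 306 (G(p) = 318 - 12 = 306)
a(U, L) = -7 + L² (a(U, L) = L*L - 7 = L² - 7 = -7 + L²)
y(q) = 6*q² (y(q) = q²*6 = 6*q²)
(G(452) + y(335)) + a(-357, -337) = (306 + 6*335²) + (-7 + (-337)²) = (306 + 6*112225) + (-7 + 113569) = (306 + 673350) + 113562 = 673656 + 113562 = 787218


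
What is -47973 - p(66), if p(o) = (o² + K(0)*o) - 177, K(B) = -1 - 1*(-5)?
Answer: -52416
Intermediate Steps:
K(B) = 4 (K(B) = -1 + 5 = 4)
p(o) = -177 + o² + 4*o (p(o) = (o² + 4*o) - 177 = -177 + o² + 4*o)
-47973 - p(66) = -47973 - (-177 + 66² + 4*66) = -47973 - (-177 + 4356 + 264) = -47973 - 1*4443 = -47973 - 4443 = -52416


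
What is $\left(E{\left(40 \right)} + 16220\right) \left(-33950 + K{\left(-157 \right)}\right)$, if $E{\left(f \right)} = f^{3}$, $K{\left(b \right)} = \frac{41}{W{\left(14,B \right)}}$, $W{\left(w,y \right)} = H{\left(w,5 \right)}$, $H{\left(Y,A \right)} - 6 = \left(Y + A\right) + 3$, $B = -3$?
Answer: $-2723351535$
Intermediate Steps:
$H{\left(Y,A \right)} = 9 + A + Y$ ($H{\left(Y,A \right)} = 6 + \left(\left(Y + A\right) + 3\right) = 6 + \left(\left(A + Y\right) + 3\right) = 6 + \left(3 + A + Y\right) = 9 + A + Y$)
$W{\left(w,y \right)} = 14 + w$ ($W{\left(w,y \right)} = 9 + 5 + w = 14 + w$)
$K{\left(b \right)} = \frac{41}{28}$ ($K{\left(b \right)} = \frac{41}{14 + 14} = \frac{41}{28}$)
$\left(E{\left(40 \right)} + 16220\right) \left(-33950 + K{\left(-157 \right)}\right) = \left(40^{3} + 16220\right) \left(-33950 + \frac{41}{28}\right) = \left(64000 + 16220\right) \left(- \frac{950559}{28}\right) = 80220 \left(- \frac{950559}{28}\right) = -2723351535$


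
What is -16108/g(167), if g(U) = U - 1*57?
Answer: -8054/55 ≈ -146.44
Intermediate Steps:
g(U) = -57 + U (g(U) = U - 57 = -57 + U)
-16108/g(167) = -16108/(-57 + 167) = -16108/110 = -16108*1/110 = -8054/55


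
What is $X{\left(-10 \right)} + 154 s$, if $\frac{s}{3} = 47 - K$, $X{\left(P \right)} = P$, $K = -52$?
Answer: $45728$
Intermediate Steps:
$s = 297$ ($s = 3 \left(47 - -52\right) = 3 \left(47 + 52\right) = 3 \cdot 99 = 297$)
$X{\left(-10 \right)} + 154 s = -10 + 154 \cdot 297 = -10 + 45738 = 45728$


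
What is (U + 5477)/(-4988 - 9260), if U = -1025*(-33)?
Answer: -19651/7124 ≈ -2.7584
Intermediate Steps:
U = 33825
(U + 5477)/(-4988 - 9260) = (33825 + 5477)/(-4988 - 9260) = 39302/(-14248) = 39302*(-1/14248) = -19651/7124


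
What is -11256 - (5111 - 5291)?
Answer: -11076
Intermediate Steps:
-11256 - (5111 - 5291) = -11256 - 1*(-180) = -11256 + 180 = -11076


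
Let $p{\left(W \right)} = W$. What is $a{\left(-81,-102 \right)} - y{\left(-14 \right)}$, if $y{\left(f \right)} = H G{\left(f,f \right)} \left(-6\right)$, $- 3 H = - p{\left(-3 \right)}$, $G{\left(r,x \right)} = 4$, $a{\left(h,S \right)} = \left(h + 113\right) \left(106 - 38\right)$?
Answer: $2152$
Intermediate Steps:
$a{\left(h,S \right)} = 7684 + 68 h$ ($a{\left(h,S \right)} = \left(113 + h\right) 68 = 7684 + 68 h$)
$H = -1$ ($H = - \frac{\left(-1\right) \left(-3\right)}{3} = \left(- \frac{1}{3}\right) 3 = -1$)
$y{\left(f \right)} = 24$ ($y{\left(f \right)} = \left(-1\right) 4 \left(-6\right) = \left(-4\right) \left(-6\right) = 24$)
$a{\left(-81,-102 \right)} - y{\left(-14 \right)} = \left(7684 + 68 \left(-81\right)\right) - 24 = \left(7684 - 5508\right) - 24 = 2176 - 24 = 2152$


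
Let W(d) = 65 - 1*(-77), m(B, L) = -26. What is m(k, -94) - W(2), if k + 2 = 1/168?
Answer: -168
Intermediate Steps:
k = -335/168 (k = -2 + 1/168 = -335/168 ≈ -1.9940)
W(d) = 142 (W(d) = 65 + 77 = 142)
m(k, -94) - W(2) = -26 - 1*142 = -26 - 142 = -168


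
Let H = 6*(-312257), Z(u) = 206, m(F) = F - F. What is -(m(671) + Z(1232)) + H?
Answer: -1873748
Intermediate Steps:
m(F) = 0
H = -1873542
-(m(671) + Z(1232)) + H = -(0 + 206) - 1873542 = -1*206 - 1873542 = -206 - 1873542 = -1873748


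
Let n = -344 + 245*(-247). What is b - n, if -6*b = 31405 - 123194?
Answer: 456943/6 ≈ 76157.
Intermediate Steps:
n = -60859 (n = -344 - 60515 = -60859)
b = 91789/6 (b = -(31405 - 123194)/6 = -⅙*(-91789) = 91789/6 ≈ 15298.)
b - n = 91789/6 - 1*(-60859) = 91789/6 + 60859 = 456943/6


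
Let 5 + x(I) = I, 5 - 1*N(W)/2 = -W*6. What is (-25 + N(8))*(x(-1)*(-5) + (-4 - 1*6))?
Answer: 1620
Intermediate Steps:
N(W) = 10 + 12*W (N(W) = 10 - 2*(-W)*6 = 10 - (-12)*W = 10 + 12*W)
x(I) = -5 + I
(-25 + N(8))*(x(-1)*(-5) + (-4 - 1*6)) = (-25 + (10 + 12*8))*((-5 - 1)*(-5) + (-4 - 1*6)) = (-25 + (10 + 96))*(-6*(-5) + (-4 - 6)) = (-25 + 106)*(30 - 10) = 81*20 = 1620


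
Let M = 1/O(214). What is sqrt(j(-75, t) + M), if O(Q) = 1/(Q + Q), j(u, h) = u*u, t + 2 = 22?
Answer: sqrt(6053) ≈ 77.801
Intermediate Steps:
t = 20 (t = -2 + 22 = 20)
j(u, h) = u**2
O(Q) = 1/(2*Q)
M = 428 (M = 1/((1/2)/214) = 1/((1/2)*(1/214)) = 1/(1/428) = 428)
sqrt(j(-75, t) + M) = sqrt((-75)**2 + 428) = sqrt(5625 + 428) = sqrt(6053)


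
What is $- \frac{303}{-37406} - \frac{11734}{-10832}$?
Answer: $\frac{110551025}{101295448} \approx 1.0914$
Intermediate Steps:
$- \frac{303}{-37406} - \frac{11734}{-10832} = \left(-303\right) \left(- \frac{1}{37406}\right) - - \frac{5867}{5416} = \frac{303}{37406} + \frac{5867}{5416} = \frac{110551025}{101295448}$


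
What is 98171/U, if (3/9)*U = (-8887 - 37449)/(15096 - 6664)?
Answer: -51736117/8688 ≈ -5954.9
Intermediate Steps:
U = -8688/527 (U = 3*((-8887 - 37449)/(15096 - 6664)) = 3*(-46336/8432) = 3*(-46336*1/8432) = 3*(-2896/527) = -8688/527 ≈ -16.486)
98171/U = 98171/(-8688/527) = 98171*(-527/8688) = -51736117/8688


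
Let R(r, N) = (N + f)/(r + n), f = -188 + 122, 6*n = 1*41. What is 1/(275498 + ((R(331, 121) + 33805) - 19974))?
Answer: 2027/586470213 ≈ 3.4563e-6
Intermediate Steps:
n = 41/6 (n = (1*41)/6 = (⅙)*41 = 41/6 ≈ 6.8333)
f = -66
R(r, N) = (-66 + N)/(41/6 + r) (R(r, N) = (N - 66)/(r + 41/6) = (-66 + N)/(41/6 + r))
1/(275498 + ((R(331, 121) + 33805) - 19974)) = 1/(275498 + ((6*(-66 + 121)/(41 + 6*331) + 33805) - 19974)) = 1/(275498 + ((6*55/(41 + 1986) + 33805) - 19974)) = 1/(275498 + ((6*55/2027 + 33805) - 19974)) = 1/(275498 + ((6*(1/2027)*55 + 33805) - 19974)) = 1/(275498 + ((330/2027 + 33805) - 19974)) = 1/(275498 + (68523065/2027 - 19974)) = 1/(275498 + 28035767/2027) = 1/(586470213/2027) = 2027/586470213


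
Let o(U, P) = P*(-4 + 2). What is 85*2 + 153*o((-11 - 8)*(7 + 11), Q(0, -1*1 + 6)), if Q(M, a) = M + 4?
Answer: -1054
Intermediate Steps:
Q(M, a) = 4 + M
o(U, P) = -2*P (o(U, P) = P*(-2) = -2*P)
85*2 + 153*o((-11 - 8)*(7 + 11), Q(0, -1*1 + 6)) = 85*2 + 153*(-2*(4 + 0)) = 170 + 153*(-2*4) = 170 + 153*(-8) = 170 - 1224 = -1054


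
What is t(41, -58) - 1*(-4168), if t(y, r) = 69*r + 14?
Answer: 180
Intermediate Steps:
t(y, r) = 14 + 69*r
t(41, -58) - 1*(-4168) = (14 + 69*(-58)) - 1*(-4168) = (14 - 4002) + 4168 = -3988 + 4168 = 180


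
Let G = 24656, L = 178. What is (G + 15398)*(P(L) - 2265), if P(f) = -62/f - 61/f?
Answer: -8076748911/89 ≈ -9.0750e+7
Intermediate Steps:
P(f) = -123/f
(G + 15398)*(P(L) - 2265) = (24656 + 15398)*(-123/178 - 2265) = 40054*(-123*1/178 - 2265) = 40054*(-123/178 - 2265) = 40054*(-403293/178) = -8076748911/89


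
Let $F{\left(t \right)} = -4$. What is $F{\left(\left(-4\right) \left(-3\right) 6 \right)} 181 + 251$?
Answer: $-473$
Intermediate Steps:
$F{\left(\left(-4\right) \left(-3\right) 6 \right)} 181 + 251 = \left(-4\right) 181 + 251 = -724 + 251 = -473$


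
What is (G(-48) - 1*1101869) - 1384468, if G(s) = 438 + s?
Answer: -2485947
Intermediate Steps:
(G(-48) - 1*1101869) - 1384468 = ((438 - 48) - 1*1101869) - 1384468 = (390 - 1101869) - 1384468 = -1101479 - 1384468 = -2485947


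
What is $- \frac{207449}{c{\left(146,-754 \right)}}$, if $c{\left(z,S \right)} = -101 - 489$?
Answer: $\frac{207449}{590} \approx 351.61$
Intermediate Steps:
$c{\left(z,S \right)} = -590$
$- \frac{207449}{c{\left(146,-754 \right)}} = - \frac{207449}{-590} = \left(-207449\right) \left(- \frac{1}{590}\right) = \frac{207449}{590}$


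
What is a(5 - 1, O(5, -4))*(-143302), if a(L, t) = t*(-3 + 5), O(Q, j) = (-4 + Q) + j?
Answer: 859812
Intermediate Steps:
O(Q, j) = -4 + Q + j
a(L, t) = 2*t (a(L, t) = t*2 = 2*t)
a(5 - 1, O(5, -4))*(-143302) = (2*(-4 + 5 - 4))*(-143302) = (2*(-3))*(-143302) = -6*(-143302) = 859812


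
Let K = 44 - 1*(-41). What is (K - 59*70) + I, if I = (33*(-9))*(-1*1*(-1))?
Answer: -4342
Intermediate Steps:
K = 85 (K = 44 + 41 = 85)
I = -297 (I = -(-297)*(-1) = -297*1 = -297)
(K - 59*70) + I = (85 - 59*70) - 297 = (85 - 4130) - 297 = -4045 - 297 = -4342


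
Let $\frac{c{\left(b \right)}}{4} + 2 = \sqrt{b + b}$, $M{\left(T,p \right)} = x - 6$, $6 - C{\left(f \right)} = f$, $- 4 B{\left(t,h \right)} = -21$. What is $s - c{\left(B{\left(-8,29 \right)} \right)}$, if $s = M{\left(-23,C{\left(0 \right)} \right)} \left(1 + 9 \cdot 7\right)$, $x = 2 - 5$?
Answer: $-568 - 2 \sqrt{42} \approx -580.96$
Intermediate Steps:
$x = -3$ ($x = 2 - 5 = -3$)
$B{\left(t,h \right)} = \frac{21}{4}$ ($B{\left(t,h \right)} = \left(- \frac{1}{4}\right) \left(-21\right) = \frac{21}{4}$)
$C{\left(f \right)} = 6 - f$
$M{\left(T,p \right)} = -9$ ($M{\left(T,p \right)} = -3 - 6 = -9$)
$c{\left(b \right)} = -8 + 4 \sqrt{2} \sqrt{b}$ ($c{\left(b \right)} = -8 + 4 \sqrt{b + b} = -8 + 4 \sqrt{2 b} = -8 + 4 \sqrt{2} \sqrt{b}$)
$s = -576$ ($s = - 9 \left(1 + 9 \cdot 7\right) = - 9 \left(1 + 63\right) = \left(-9\right) 64 = -576$)
$s - c{\left(B{\left(-8,29 \right)} \right)} = -576 - \left(-8 + 4 \sqrt{2} \sqrt{\frac{21}{4}}\right) = -576 - \left(-8 + 4 \sqrt{2} \frac{\sqrt{21}}{2}\right) = -576 - \left(-8 + 2 \sqrt{42}\right) = -576 + \left(8 - 2 \sqrt{42}\right) = -568 - 2 \sqrt{42}$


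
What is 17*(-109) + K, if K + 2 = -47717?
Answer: -49572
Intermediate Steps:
K = -47719 (K = -2 - 47717 = -47719)
17*(-109) + K = 17*(-109) - 47719 = -1853 - 47719 = -49572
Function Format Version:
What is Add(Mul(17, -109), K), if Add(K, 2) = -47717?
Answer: -49572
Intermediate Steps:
K = -47719 (K = Add(-2, -47717) = -47719)
Add(Mul(17, -109), K) = Add(Mul(17, -109), -47719) = Add(-1853, -47719) = -49572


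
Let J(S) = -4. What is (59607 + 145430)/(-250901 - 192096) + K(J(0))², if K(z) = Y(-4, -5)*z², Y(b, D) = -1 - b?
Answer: 1020460051/442997 ≈ 2303.5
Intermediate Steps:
K(z) = 3*z² (K(z) = (-1 - 1*(-4))*z² = (-1 + 4)*z² = 3*z²)
(59607 + 145430)/(-250901 - 192096) + K(J(0))² = (59607 + 145430)/(-250901 - 192096) + (3*(-4)²)² = 205037/(-442997) + (3*16)² = 205037*(-1/442997) + 48² = -205037/442997 + 2304 = 1020460051/442997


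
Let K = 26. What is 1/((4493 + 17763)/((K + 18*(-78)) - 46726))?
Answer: -6013/2782 ≈ -2.1614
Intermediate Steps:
1/((4493 + 17763)/((K + 18*(-78)) - 46726)) = 1/((4493 + 17763)/((26 + 18*(-78)) - 46726)) = 1/(22256/((26 - 1404) - 46726)) = 1/(22256/(-1378 - 46726)) = 1/(22256/(-48104)) = 1/(22256*(-1/48104)) = 1/(-2782/6013) = -6013/2782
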